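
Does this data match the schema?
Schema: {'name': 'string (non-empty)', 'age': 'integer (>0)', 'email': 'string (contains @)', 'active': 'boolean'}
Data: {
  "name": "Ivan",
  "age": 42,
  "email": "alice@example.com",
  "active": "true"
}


Validating each field against schema:
  name: OK (non-empty string)
  age: OK (positive integer)
  email: OK (string with @)
  active: FAIL ("true" is not a boolean)

Result: INVALID (1 error: active)

INVALID (1 error: active)


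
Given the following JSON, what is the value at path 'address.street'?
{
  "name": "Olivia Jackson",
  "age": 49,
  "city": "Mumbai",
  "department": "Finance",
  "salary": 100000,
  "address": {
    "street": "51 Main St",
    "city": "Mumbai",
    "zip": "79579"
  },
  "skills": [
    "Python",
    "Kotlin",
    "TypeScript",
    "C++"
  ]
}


Query: address.street
Path: address -> street
Value: 51 Main St

51 Main St


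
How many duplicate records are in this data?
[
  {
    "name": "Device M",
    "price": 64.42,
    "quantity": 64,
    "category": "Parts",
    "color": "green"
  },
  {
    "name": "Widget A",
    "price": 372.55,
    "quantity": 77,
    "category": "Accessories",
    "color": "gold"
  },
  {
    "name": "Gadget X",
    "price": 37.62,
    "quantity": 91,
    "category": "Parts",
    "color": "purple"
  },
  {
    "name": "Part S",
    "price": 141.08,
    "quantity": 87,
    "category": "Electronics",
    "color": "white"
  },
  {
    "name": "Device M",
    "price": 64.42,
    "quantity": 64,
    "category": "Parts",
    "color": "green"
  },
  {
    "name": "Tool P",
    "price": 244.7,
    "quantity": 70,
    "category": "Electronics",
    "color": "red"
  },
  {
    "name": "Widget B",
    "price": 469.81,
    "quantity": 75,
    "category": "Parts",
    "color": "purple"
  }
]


Checking 7 records for duplicates:

  Row 1: Device M ($64.42, qty 64)
  Row 2: Widget A ($372.55, qty 77)
  Row 3: Gadget X ($37.62, qty 91)
  Row 4: Part S ($141.08, qty 87)
  Row 5: Device M ($64.42, qty 64) <-- DUPLICATE
  Row 6: Tool P ($244.7, qty 70)
  Row 7: Widget B ($469.81, qty 75)

Duplicates found: 1
Unique records: 6

1 duplicates, 6 unique


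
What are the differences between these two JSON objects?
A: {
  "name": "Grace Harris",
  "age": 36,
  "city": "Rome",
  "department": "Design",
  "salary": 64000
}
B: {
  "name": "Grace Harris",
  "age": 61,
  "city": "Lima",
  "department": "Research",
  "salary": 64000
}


Comparing each field (in key order):
  name: same
  age: DIFFERENT
  city: DIFFERENT
  department: DIFFERENT
  salary: same
Differences:
  age: 36 -> 61
  city: Rome -> Lima
  department: Design -> Research

3 field(s) changed

3 changes: age, city, department


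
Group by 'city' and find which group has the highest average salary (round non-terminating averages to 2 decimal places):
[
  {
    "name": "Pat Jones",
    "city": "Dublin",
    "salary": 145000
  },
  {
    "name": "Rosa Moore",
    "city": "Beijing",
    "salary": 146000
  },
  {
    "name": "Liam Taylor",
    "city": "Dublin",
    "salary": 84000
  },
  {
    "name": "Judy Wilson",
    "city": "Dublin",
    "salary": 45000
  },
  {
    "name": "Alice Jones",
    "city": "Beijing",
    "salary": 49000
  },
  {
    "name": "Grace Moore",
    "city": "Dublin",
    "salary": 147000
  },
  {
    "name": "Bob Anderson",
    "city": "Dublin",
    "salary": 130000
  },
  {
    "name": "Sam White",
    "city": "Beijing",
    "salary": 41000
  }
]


Group by: city

Groups:
  Beijing: 3 people, avg salary = 236000/3 ≈ $78666.67
  Dublin: 5 people, avg salary = 551000/5 = $110200

Highest average salary: Dublin ($110200)

Dublin ($110200)


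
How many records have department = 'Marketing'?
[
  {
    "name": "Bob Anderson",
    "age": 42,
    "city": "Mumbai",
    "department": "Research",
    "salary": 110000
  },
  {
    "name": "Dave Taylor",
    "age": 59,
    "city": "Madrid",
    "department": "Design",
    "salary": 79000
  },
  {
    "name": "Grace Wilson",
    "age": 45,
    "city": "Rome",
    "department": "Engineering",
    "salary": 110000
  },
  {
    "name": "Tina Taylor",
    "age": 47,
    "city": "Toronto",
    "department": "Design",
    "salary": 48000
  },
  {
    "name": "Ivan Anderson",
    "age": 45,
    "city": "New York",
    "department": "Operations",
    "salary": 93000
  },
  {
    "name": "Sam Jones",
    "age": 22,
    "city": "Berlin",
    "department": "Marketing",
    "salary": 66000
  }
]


Data: 6 records
Condition: department = 'Marketing'

Checking each record:
  Bob Anderson: Research
  Dave Taylor: Design
  Grace Wilson: Engineering
  Tina Taylor: Design
  Ivan Anderson: Operations
  Sam Jones: Marketing MATCH

Count: 1

1


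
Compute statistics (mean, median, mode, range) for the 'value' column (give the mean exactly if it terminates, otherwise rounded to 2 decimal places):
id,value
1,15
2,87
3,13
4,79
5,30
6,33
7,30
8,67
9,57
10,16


Data: [15, 87, 13, 79, 30, 33, 30, 67, 57, 16]
Count: 10
Sum: 427
Mean: 427/10 = 42.7
Sorted: [13, 15, 16, 30, 30, 33, 57, 67, 79, 87]
Median: 31.5
Mode: 30 (2 times)
Range: 87 - 13 = 74
Min: 13, Max: 87

mean=42.7, median=31.5, mode=30, range=74


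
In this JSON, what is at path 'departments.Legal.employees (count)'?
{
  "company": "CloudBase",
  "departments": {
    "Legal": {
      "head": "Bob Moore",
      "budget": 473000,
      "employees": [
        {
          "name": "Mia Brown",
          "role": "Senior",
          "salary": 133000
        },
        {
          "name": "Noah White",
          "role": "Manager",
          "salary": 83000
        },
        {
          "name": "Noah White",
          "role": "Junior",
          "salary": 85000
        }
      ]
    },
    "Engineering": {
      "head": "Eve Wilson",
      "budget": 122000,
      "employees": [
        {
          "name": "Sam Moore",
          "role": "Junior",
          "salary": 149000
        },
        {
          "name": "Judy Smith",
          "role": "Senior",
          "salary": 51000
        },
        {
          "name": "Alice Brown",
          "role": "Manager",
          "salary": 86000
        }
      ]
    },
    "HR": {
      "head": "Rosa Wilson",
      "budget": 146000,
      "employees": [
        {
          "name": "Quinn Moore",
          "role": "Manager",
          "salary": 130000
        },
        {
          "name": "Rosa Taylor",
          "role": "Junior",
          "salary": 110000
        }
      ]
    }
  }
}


Path: departments.Legal.employees (count)

Navigate:
  -> departments
  -> Legal
  -> employees (array, length 3)

3


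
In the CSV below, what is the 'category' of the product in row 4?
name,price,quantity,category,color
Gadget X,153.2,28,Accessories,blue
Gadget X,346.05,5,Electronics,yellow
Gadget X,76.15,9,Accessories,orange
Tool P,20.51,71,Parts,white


Query: Row 4 ('Tool P'), column 'category'
Value: Parts

Parts


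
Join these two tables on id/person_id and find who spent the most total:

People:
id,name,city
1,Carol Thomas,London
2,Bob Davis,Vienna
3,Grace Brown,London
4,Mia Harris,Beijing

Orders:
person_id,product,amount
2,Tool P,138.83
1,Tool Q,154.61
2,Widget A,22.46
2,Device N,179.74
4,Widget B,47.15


Join on: people.id = orders.person_id

Joined rows:
  Bob Davis (Vienna) bought Tool P for $138.83
  Carol Thomas (London) bought Tool Q for $154.61
  Bob Davis (Vienna) bought Widget A for $22.46
  Bob Davis (Vienna) bought Device N for $179.74
  Mia Harris (Beijing) bought Widget B for $47.15

Total per person:
  Bob Davis: $341.03
  Carol Thomas: $154.61
  Mia Harris: $47.15

Top spender: Bob Davis ($341.03)

Bob Davis ($341.03)


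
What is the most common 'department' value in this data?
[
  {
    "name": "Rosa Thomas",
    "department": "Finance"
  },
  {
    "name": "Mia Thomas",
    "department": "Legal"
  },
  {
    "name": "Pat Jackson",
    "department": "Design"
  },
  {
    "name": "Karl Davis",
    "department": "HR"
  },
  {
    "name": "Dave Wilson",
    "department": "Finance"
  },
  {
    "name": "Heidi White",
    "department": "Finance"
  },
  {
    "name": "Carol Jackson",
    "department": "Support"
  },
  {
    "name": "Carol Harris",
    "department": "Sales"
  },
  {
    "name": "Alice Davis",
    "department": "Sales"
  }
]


Counting 'department' values across 9 records:

  Finance: 3 ###
  Sales: 2 ##
  Legal: 1 #
  Design: 1 #
  HR: 1 #
  Support: 1 #

Most common: Finance (3 times)

Finance (3 times)


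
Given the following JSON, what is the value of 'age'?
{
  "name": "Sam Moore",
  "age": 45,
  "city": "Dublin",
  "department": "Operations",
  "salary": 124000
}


Looking up field 'age'
Value: 45

45


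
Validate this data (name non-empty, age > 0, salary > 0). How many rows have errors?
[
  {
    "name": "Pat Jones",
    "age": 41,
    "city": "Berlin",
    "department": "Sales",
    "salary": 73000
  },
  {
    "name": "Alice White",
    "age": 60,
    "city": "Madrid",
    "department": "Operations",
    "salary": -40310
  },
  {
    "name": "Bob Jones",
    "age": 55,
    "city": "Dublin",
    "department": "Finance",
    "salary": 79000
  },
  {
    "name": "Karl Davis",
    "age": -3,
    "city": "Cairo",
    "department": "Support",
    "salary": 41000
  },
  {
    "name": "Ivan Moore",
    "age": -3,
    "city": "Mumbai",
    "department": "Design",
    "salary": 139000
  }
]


Validating 5 records:
Rules: name non-empty, age > 0, salary > 0

  Row 1 (Pat Jones): OK
  Row 2 (Alice White): negative salary: -40310
  Row 3 (Bob Jones): OK
  Row 4 (Karl Davis): negative age: -3
  Row 5 (Ivan Moore): negative age: -3

Total errors: 3

3 errors


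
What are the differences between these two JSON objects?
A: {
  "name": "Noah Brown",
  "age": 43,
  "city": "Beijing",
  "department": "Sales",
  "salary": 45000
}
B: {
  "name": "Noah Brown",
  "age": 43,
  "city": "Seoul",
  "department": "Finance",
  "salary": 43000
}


Comparing each field (in key order):
  name: same
  age: same
  city: DIFFERENT
  department: DIFFERENT
  salary: DIFFERENT
Differences:
  city: Beijing -> Seoul
  department: Sales -> Finance
  salary: 45000 -> 43000

3 field(s) changed

3 changes: city, department, salary


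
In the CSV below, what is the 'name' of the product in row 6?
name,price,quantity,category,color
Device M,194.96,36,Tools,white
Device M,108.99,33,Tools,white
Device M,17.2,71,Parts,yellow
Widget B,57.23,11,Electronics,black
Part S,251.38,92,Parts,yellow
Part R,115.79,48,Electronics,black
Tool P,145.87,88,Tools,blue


Query: Row 6 ('Part R'), column 'name'
Value: Part R

Part R


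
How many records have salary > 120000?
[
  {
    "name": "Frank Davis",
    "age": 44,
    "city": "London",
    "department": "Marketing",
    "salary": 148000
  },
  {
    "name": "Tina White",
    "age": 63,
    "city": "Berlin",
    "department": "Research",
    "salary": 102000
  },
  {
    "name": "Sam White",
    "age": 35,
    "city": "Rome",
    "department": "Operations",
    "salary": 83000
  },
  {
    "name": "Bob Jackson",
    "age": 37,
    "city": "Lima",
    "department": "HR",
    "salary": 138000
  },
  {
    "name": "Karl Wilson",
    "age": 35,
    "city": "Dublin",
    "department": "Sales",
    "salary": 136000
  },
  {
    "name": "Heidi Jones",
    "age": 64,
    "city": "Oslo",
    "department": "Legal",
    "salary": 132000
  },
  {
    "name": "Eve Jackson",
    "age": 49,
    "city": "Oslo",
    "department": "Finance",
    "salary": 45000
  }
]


Data: 7 records
Condition: salary > 120000

Checking each record:
  Frank Davis: 148000 MATCH
  Tina White: 102000
  Sam White: 83000
  Bob Jackson: 138000 MATCH
  Karl Wilson: 136000 MATCH
  Heidi Jones: 132000 MATCH
  Eve Jackson: 45000

Count: 4

4


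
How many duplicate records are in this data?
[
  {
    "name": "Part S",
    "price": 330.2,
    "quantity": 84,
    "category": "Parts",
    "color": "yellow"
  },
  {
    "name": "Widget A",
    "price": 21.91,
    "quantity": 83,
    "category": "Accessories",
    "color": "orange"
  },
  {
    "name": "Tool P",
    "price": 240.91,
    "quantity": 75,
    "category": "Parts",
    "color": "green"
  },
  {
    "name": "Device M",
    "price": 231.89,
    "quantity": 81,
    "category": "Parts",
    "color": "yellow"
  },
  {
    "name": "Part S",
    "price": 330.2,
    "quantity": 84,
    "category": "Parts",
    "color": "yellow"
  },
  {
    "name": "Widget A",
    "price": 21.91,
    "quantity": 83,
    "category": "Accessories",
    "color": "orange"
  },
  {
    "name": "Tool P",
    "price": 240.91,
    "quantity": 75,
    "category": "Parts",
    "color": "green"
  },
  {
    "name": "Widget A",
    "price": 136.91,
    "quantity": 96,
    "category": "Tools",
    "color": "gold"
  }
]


Checking 8 records for duplicates:

  Row 1: Part S ($330.2, qty 84)
  Row 2: Widget A ($21.91, qty 83)
  Row 3: Tool P ($240.91, qty 75)
  Row 4: Device M ($231.89, qty 81)
  Row 5: Part S ($330.2, qty 84) <-- DUPLICATE
  Row 6: Widget A ($21.91, qty 83) <-- DUPLICATE
  Row 7: Tool P ($240.91, qty 75) <-- DUPLICATE
  Row 8: Widget A ($136.91, qty 96)

Duplicates found: 3
Unique records: 5

3 duplicates, 5 unique


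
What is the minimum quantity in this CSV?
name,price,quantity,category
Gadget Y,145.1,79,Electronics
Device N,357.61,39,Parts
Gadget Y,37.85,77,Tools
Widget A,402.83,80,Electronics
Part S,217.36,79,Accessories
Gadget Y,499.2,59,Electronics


Computing minimum quantity:
Values: [79, 39, 77, 80, 79, 59]
Min = 39

39


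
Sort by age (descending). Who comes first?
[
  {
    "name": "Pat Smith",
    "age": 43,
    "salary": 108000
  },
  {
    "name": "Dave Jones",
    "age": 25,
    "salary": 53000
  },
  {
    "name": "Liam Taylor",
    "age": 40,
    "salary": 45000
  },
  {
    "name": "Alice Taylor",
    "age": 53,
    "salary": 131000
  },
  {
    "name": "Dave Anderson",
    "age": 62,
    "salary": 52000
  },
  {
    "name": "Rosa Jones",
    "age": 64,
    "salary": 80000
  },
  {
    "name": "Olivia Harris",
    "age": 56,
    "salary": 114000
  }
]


Sort by: age (descending)

Sorted order:
  1. Rosa Jones (age = 64)
  2. Dave Anderson (age = 62)
  3. Olivia Harris (age = 56)
  4. Alice Taylor (age = 53)
  5. Pat Smith (age = 43)
  6. Liam Taylor (age = 40)
  7. Dave Jones (age = 25)

First: Rosa Jones

Rosa Jones


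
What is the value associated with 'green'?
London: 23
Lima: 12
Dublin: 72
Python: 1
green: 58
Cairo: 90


Looking up key 'green'
Value: 58

58


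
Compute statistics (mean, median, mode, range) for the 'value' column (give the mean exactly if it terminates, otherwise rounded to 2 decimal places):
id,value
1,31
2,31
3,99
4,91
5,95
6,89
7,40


Data: [31, 31, 99, 91, 95, 89, 40]
Count: 7
Sum: 476
Mean: 476/7 = 68
Sorted: [31, 31, 40, 89, 91, 95, 99]
Median: 89.0
Mode: 31 (2 times)
Range: 99 - 31 = 68
Min: 31, Max: 99

mean=68, median=89.0, mode=31, range=68


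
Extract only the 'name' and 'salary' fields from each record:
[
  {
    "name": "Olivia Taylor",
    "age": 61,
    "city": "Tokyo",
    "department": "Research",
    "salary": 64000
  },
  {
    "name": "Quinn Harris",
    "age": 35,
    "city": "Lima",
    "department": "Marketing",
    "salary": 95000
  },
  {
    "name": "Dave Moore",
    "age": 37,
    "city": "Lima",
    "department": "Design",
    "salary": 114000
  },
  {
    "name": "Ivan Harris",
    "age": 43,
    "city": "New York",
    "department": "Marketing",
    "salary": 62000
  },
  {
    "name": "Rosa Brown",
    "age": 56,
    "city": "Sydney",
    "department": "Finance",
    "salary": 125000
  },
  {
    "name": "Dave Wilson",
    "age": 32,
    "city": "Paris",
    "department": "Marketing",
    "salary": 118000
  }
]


Original: 6 records with fields: name, age, city, department, salary
Keep: ['name', 'salary']
Drop: ['age', 'city', 'department']
Result: 6 records, 2 fields each

[
  {
    "name": "Olivia Taylor",
    "salary": 64000
  },
  {
    "name": "Quinn Harris",
    "salary": 95000
  },
  {
    "name": "Dave Moore",
    "salary": 114000
  },
  {
    "name": "Ivan Harris",
    "salary": 62000
  },
  {
    "name": "Rosa Brown",
    "salary": 125000
  },
  {
    "name": "Dave Wilson",
    "salary": 118000
  }
]


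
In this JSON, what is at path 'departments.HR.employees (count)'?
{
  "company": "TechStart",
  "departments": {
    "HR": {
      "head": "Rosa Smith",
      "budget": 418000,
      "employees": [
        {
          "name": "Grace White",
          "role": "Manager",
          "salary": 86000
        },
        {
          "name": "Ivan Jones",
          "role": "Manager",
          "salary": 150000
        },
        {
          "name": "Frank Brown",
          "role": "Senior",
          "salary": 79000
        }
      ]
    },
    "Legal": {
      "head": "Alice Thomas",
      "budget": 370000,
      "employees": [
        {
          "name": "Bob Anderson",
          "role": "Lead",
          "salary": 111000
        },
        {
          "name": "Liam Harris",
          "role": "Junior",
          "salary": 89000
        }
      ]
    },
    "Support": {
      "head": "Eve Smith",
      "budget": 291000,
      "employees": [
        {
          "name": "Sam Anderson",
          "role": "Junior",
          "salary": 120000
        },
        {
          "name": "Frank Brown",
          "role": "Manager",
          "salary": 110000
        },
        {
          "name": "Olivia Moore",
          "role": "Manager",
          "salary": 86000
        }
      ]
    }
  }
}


Path: departments.HR.employees (count)

Navigate:
  -> departments
  -> HR
  -> employees (array, length 3)

3


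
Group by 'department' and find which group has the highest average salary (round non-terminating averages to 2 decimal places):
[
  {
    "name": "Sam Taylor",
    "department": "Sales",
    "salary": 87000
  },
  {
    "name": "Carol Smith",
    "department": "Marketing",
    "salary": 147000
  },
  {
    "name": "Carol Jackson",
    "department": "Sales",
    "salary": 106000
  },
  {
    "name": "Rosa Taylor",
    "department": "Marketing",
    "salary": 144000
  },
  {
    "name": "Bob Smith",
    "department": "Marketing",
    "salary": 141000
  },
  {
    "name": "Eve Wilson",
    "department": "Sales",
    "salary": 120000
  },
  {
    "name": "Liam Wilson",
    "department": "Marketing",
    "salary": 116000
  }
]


Group by: department

Groups:
  Marketing: 4 people, avg salary = 548000/4 = $137000
  Sales: 3 people, avg salary = 313000/3 ≈ $104333.33

Highest average salary: Marketing ($137000)

Marketing ($137000)


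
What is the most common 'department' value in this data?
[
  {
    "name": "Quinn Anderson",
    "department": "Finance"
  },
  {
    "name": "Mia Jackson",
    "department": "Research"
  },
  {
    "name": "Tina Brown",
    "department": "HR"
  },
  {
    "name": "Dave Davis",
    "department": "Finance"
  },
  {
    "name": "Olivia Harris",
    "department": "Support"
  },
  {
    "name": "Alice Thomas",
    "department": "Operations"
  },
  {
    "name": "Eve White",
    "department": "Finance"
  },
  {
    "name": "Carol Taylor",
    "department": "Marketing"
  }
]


Counting 'department' values across 8 records:

  Finance: 3 ###
  Research: 1 #
  HR: 1 #
  Support: 1 #
  Operations: 1 #
  Marketing: 1 #

Most common: Finance (3 times)

Finance (3 times)


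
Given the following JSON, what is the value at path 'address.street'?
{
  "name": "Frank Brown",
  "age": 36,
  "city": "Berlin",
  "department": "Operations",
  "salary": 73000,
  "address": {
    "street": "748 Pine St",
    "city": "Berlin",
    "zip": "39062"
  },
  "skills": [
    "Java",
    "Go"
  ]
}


Query: address.street
Path: address -> street
Value: 748 Pine St

748 Pine St


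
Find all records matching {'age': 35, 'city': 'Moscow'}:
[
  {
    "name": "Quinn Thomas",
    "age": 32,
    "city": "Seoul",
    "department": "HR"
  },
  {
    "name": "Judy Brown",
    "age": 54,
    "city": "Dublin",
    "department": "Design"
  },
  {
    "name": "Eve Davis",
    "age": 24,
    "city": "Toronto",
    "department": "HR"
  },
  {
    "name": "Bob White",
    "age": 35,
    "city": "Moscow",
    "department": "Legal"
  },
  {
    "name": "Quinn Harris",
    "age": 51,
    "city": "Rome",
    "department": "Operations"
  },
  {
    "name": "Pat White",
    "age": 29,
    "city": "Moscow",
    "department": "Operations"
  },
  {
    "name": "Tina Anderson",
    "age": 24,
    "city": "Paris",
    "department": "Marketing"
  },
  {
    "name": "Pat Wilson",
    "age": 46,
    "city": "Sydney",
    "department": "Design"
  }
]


Search criteria: {'age': 35, 'city': 'Moscow'}

Checking 8 records:
  Quinn Thomas: {age: 32, city: Seoul}
  Judy Brown: {age: 54, city: Dublin}
  Eve Davis: {age: 24, city: Toronto}
  Bob White: {age: 35, city: Moscow} <-- MATCH
  Quinn Harris: {age: 51, city: Rome}
  Pat White: {age: 29, city: Moscow}
  Tina Anderson: {age: 24, city: Paris}
  Pat Wilson: {age: 46, city: Sydney}

Matches: ["Bob White"]

["Bob White"]


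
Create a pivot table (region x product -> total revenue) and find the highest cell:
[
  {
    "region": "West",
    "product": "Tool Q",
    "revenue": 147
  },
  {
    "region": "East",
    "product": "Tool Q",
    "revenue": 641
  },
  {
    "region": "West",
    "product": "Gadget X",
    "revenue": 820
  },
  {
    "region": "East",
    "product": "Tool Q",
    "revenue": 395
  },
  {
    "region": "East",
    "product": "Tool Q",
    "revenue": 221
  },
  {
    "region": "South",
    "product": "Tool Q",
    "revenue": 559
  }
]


Pivot: region (rows) x product (columns) -> total revenue

     Gadget X      Tool Q      
East             0          1257  
South            0           559  
West           820           147  

Highest: East / Tool Q = $1257

East / Tool Q = $1257


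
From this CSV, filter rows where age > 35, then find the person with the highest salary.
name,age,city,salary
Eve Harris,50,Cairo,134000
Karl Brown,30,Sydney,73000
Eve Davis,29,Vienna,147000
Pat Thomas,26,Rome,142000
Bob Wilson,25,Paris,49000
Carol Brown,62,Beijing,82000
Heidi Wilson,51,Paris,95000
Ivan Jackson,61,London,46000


Filter: age > 35
Sort by: salary (descending)

Filtered records (4):
  Eve Harris, age 50, salary $134000
  Heidi Wilson, age 51, salary $95000
  Carol Brown, age 62, salary $82000
  Ivan Jackson, age 61, salary $46000

Highest salary: Eve Harris ($134000)

Eve Harris


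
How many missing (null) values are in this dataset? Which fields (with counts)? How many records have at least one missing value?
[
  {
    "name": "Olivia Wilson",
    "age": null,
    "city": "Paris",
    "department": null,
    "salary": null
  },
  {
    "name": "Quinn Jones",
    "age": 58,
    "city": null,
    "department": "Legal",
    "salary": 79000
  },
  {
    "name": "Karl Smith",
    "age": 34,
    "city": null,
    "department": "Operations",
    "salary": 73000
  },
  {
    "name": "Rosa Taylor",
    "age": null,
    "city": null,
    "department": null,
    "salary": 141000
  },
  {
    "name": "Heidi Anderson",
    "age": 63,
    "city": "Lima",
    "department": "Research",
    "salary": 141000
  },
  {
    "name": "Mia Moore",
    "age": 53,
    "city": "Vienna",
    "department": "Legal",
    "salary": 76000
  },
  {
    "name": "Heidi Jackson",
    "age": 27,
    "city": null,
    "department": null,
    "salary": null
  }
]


Checking for missing (null) values in 7 records:

  Olivia Wilson: age, department, salary
  Quinn Jones: city
  Karl Smith: city
  Rosa Taylor: age, city, department
  Heidi Anderson: complete
  Mia Moore: complete
  Heidi Jackson: city, department, salary

Per field:
  name: 0 missing
  age: 2 missing
  city: 4 missing
  department: 3 missing
  salary: 2 missing

Total missing values: 11
Records with any missing: 5

11 missing values (age: 2, city: 4, department: 3, salary: 2); 5 incomplete records


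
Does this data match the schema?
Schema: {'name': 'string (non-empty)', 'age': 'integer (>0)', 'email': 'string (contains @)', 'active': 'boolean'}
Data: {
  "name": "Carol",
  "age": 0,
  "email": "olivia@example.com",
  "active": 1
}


Validating each field against schema:
  name: OK (non-empty string)
  age: FAIL (0 is not > 0)
  email: OK (string with @)
  active: FAIL (1 is not a boolean)

Result: INVALID (2 errors: age, active)

INVALID (2 errors: age, active)


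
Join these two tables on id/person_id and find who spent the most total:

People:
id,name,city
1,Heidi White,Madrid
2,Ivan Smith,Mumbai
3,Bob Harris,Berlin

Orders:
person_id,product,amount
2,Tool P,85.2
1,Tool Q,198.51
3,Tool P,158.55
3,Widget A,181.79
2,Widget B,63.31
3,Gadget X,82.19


Join on: people.id = orders.person_id

Joined rows:
  Ivan Smith (Mumbai) bought Tool P for $85.2
  Heidi White (Madrid) bought Tool Q for $198.51
  Bob Harris (Berlin) bought Tool P for $158.55
  Bob Harris (Berlin) bought Widget A for $181.79
  Ivan Smith (Mumbai) bought Widget B for $63.31
  Bob Harris (Berlin) bought Gadget X for $82.19

Total per person:
  Bob Harris: $422.53
  Heidi White: $198.51
  Ivan Smith: $148.51

Top spender: Bob Harris ($422.53)

Bob Harris ($422.53)


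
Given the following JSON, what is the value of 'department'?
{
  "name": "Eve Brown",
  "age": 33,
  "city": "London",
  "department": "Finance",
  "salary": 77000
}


Looking up field 'department'
Value: Finance

Finance


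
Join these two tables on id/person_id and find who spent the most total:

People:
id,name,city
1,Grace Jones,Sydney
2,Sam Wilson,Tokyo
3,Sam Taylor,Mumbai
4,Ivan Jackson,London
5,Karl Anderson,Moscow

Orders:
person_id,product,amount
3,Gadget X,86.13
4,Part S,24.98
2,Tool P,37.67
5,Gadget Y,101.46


Join on: people.id = orders.person_id

Joined rows:
  Sam Taylor (Mumbai) bought Gadget X for $86.13
  Ivan Jackson (London) bought Part S for $24.98
  Sam Wilson (Tokyo) bought Tool P for $37.67
  Karl Anderson (Moscow) bought Gadget Y for $101.46

Total per person:
  Karl Anderson: $101.46
  Sam Taylor: $86.13
  Sam Wilson: $37.67
  Ivan Jackson: $24.98

Top spender: Karl Anderson ($101.46)

Karl Anderson ($101.46)


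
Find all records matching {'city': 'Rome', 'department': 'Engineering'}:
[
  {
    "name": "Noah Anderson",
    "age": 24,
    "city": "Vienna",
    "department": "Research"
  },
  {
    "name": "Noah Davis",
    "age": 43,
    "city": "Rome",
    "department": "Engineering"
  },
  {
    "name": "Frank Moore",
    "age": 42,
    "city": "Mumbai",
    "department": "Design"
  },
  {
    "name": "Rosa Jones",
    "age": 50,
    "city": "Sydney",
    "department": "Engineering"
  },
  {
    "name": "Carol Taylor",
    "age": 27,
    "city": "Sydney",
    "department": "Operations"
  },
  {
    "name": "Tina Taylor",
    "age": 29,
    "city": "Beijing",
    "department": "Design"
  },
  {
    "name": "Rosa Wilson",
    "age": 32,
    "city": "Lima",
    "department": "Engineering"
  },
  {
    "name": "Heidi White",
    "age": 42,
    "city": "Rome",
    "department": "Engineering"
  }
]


Search criteria: {'city': 'Rome', 'department': 'Engineering'}

Checking 8 records:
  Noah Anderson: {city: Vienna, department: Research}
  Noah Davis: {city: Rome, department: Engineering} <-- MATCH
  Frank Moore: {city: Mumbai, department: Design}
  Rosa Jones: {city: Sydney, department: Engineering}
  Carol Taylor: {city: Sydney, department: Operations}
  Tina Taylor: {city: Beijing, department: Design}
  Rosa Wilson: {city: Lima, department: Engineering}
  Heidi White: {city: Rome, department: Engineering} <-- MATCH

Matches: ["Noah Davis", "Heidi White"]

["Noah Davis", "Heidi White"]


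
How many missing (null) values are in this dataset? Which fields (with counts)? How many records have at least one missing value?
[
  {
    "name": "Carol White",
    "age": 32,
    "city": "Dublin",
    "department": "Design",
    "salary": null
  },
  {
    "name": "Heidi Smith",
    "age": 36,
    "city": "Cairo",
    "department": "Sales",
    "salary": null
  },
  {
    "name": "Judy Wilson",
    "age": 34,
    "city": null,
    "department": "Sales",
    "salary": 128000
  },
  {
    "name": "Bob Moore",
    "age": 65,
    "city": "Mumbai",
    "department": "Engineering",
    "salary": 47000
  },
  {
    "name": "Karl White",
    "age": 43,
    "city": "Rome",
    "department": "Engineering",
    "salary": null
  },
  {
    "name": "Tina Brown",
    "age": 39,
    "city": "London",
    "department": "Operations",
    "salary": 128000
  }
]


Checking for missing (null) values in 6 records:

  Carol White: salary
  Heidi Smith: salary
  Judy Wilson: city
  Bob Moore: complete
  Karl White: salary
  Tina Brown: complete

Per field:
  name: 0 missing
  age: 0 missing
  city: 1 missing
  department: 0 missing
  salary: 3 missing

Total missing values: 4
Records with any missing: 4

4 missing values (city: 1, salary: 3); 4 incomplete records


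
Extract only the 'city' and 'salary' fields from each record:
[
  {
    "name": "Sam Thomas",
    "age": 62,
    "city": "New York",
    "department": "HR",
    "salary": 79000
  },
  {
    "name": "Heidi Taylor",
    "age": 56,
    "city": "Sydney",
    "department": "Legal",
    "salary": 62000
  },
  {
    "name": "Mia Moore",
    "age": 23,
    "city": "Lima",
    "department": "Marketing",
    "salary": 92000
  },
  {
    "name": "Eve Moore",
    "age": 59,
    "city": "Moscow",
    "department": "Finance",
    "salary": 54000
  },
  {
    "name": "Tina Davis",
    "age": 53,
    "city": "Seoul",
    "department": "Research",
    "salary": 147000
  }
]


Original: 5 records with fields: name, age, city, department, salary
Keep: ['city', 'salary']
Drop: ['name', 'age', 'department']
Result: 5 records, 2 fields each

[
  {
    "city": "New York",
    "salary": 79000
  },
  {
    "city": "Sydney",
    "salary": 62000
  },
  {
    "city": "Lima",
    "salary": 92000
  },
  {
    "city": "Moscow",
    "salary": 54000
  },
  {
    "city": "Seoul",
    "salary": 147000
  }
]


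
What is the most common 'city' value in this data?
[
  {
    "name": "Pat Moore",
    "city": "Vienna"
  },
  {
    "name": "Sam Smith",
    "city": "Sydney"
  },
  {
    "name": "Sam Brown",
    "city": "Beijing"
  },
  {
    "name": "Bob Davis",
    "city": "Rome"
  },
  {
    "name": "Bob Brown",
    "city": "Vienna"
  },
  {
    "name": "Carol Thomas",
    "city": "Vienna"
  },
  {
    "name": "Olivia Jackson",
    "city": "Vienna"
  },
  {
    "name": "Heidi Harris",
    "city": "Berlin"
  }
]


Counting 'city' values across 8 records:

  Vienna: 4 ####
  Sydney: 1 #
  Beijing: 1 #
  Rome: 1 #
  Berlin: 1 #

Most common: Vienna (4 times)

Vienna (4 times)


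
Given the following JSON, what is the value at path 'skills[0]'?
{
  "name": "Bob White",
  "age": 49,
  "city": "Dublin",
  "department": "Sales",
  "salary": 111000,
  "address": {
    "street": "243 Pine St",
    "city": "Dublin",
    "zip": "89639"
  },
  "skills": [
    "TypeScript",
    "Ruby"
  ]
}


Query: skills[0]
Path: skills -> first element
Value: TypeScript

TypeScript


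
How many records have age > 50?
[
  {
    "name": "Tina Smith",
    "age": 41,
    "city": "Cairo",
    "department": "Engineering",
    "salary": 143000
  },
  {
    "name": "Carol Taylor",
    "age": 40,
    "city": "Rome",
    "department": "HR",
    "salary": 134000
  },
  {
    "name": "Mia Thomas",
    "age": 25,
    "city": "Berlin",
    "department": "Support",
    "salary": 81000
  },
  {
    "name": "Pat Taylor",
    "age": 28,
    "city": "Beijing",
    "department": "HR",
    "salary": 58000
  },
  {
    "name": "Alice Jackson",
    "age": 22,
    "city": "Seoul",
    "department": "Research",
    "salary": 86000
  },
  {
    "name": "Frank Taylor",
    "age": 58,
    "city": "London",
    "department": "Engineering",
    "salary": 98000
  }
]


Data: 6 records
Condition: age > 50

Checking each record:
  Tina Smith: 41
  Carol Taylor: 40
  Mia Thomas: 25
  Pat Taylor: 28
  Alice Jackson: 22
  Frank Taylor: 58 MATCH

Count: 1

1


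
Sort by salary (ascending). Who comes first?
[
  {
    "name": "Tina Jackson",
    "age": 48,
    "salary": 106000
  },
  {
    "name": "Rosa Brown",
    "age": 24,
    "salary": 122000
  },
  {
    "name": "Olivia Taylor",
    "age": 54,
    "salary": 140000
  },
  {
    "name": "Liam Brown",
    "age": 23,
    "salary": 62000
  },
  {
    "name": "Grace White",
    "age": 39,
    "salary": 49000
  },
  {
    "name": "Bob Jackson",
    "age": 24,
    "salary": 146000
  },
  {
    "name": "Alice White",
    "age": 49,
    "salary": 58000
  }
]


Sort by: salary (ascending)

Sorted order:
  1. Grace White (salary = 49000)
  2. Alice White (salary = 58000)
  3. Liam Brown (salary = 62000)
  4. Tina Jackson (salary = 106000)
  5. Rosa Brown (salary = 122000)
  6. Olivia Taylor (salary = 140000)
  7. Bob Jackson (salary = 146000)

First: Grace White

Grace White


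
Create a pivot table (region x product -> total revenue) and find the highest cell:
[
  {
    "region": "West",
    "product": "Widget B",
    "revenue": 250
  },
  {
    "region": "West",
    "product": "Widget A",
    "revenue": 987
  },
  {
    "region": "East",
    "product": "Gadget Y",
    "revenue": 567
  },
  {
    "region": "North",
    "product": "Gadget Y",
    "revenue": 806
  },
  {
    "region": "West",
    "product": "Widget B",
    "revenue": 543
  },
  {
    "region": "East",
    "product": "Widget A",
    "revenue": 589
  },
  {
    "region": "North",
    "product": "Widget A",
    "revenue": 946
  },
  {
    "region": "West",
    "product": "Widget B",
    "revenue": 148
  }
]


Pivot: region (rows) x product (columns) -> total revenue

     Gadget Y      Widget A      Widget B    
East           567           589             0  
North          806           946             0  
West             0           987           941  

Highest: West / Widget A = $987

West / Widget A = $987


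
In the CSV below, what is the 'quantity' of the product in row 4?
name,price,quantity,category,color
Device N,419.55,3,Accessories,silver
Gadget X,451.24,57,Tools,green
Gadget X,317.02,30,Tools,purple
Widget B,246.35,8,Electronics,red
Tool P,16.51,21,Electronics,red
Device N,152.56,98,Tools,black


Query: Row 4 ('Widget B'), column 'quantity'
Value: 8

8


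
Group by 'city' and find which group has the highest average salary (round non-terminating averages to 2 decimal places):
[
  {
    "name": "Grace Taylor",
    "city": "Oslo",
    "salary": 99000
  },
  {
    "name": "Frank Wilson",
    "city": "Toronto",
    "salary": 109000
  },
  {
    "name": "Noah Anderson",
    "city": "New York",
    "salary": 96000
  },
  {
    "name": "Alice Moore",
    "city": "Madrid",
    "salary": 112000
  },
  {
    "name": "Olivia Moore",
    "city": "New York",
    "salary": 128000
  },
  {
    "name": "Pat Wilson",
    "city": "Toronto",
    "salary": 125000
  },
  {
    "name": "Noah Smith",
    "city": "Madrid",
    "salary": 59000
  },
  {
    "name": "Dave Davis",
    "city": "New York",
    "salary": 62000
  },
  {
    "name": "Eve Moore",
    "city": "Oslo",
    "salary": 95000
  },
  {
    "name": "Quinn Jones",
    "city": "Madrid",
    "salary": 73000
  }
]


Group by: city

Groups:
  Madrid: 3 people, avg salary = 244000/3 ≈ $81333.33
  New York: 3 people, avg salary = 286000/3 ≈ $95333.33
  Oslo: 2 people, avg salary = 194000/2 = $97000
  Toronto: 2 people, avg salary = 234000/2 = $117000

Highest average salary: Toronto ($117000)

Toronto ($117000)


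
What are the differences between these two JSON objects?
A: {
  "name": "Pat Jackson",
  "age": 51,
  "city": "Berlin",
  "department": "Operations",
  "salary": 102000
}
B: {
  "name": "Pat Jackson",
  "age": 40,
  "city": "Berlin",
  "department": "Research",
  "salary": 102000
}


Comparing each field (in key order):
  name: same
  age: DIFFERENT
  city: same
  department: DIFFERENT
  salary: same
Differences:
  age: 51 -> 40
  department: Operations -> Research

2 field(s) changed

2 changes: age, department


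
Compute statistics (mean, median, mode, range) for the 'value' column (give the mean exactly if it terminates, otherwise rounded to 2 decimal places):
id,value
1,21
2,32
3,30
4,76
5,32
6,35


Data: [21, 32, 30, 76, 32, 35]
Count: 6
Sum: 226
Mean: 226/6 ≈ 37.67 (rounded to 2 decimal places)
Sorted: [21, 30, 32, 32, 35, 76]
Median: 32.0
Mode: 32 (2 times)
Range: 76 - 21 = 55
Min: 21, Max: 76

mean≈37.67, median=32.0, mode=32, range=55


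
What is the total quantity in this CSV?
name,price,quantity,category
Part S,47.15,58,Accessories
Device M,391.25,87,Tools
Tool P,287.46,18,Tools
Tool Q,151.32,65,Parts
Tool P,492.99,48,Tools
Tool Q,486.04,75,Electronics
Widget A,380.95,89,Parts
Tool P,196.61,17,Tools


Computing total quantity:
Values: [58, 87, 18, 65, 48, 75, 89, 17]
Sum = 457

457


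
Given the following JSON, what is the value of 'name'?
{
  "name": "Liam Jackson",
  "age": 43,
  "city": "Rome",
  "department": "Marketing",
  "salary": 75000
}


Looking up field 'name'
Value: Liam Jackson

Liam Jackson


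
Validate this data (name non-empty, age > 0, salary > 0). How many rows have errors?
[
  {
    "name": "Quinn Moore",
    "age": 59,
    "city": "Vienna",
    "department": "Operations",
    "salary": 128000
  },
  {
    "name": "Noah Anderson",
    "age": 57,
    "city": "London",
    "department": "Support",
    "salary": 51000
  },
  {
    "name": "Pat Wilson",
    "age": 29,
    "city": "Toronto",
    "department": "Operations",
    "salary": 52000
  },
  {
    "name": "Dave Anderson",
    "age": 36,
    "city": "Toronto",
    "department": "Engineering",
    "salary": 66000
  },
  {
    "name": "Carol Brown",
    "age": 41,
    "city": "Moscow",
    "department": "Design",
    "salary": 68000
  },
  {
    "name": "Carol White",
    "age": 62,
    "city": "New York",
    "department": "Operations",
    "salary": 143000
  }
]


Validating 6 records:
Rules: name non-empty, age > 0, salary > 0

  Row 1 (Quinn Moore): OK
  Row 2 (Noah Anderson): OK
  Row 3 (Pat Wilson): OK
  Row 4 (Dave Anderson): OK
  Row 5 (Carol Brown): OK
  Row 6 (Carol White): OK

Total errors: 0

0 errors


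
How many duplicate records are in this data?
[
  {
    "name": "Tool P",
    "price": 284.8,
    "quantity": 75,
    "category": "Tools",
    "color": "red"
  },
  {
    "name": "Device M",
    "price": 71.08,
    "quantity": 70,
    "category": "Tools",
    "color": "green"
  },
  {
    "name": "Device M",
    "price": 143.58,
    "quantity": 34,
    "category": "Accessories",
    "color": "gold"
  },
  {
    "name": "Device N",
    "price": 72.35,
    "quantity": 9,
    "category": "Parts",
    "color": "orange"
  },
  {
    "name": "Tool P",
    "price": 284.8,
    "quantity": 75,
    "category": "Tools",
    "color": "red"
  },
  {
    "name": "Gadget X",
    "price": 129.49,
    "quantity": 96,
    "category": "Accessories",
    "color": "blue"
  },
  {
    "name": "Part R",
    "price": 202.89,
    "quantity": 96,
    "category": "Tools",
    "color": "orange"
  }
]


Checking 7 records for duplicates:

  Row 1: Tool P ($284.8, qty 75)
  Row 2: Device M ($71.08, qty 70)
  Row 3: Device M ($143.58, qty 34)
  Row 4: Device N ($72.35, qty 9)
  Row 5: Tool P ($284.8, qty 75) <-- DUPLICATE
  Row 6: Gadget X ($129.49, qty 96)
  Row 7: Part R ($202.89, qty 96)

Duplicates found: 1
Unique records: 6

1 duplicates, 6 unique


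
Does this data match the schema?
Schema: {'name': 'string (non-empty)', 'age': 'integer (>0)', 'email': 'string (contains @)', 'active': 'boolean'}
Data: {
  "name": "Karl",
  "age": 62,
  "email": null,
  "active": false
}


Validating each field against schema:
  name: OK (non-empty string)
  age: OK (positive integer)
  email: FAIL (null is not a string)
  active: OK (boolean)

Result: INVALID (1 error: email)

INVALID (1 error: email)


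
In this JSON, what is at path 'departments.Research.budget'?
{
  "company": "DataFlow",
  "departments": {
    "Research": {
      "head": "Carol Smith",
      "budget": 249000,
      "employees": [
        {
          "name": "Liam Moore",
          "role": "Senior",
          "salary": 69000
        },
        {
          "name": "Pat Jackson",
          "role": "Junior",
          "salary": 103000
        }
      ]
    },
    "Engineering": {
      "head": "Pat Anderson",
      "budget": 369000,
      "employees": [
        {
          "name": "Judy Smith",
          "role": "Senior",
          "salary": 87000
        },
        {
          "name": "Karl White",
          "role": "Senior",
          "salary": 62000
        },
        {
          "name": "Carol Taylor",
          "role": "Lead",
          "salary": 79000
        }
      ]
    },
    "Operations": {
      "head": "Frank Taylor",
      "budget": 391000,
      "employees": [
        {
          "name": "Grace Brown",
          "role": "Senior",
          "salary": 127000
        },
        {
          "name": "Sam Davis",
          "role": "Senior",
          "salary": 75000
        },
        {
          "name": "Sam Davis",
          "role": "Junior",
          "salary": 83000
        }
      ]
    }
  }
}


Path: departments.Research.budget

Navigate:
  -> departments
  -> Research
  -> budget = 249000

249000
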